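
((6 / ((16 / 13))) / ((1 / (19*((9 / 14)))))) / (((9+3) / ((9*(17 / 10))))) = 340119 / 4480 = 75.92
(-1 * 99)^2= 9801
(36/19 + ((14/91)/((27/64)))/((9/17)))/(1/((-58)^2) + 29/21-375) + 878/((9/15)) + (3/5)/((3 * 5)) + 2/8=77288199500972969/52806321746100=1463.62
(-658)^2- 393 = 432571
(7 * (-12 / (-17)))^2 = 7056 / 289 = 24.42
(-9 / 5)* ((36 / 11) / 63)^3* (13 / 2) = -3744 / 2282665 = -0.00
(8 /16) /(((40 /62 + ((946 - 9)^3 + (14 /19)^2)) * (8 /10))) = 55955 /73650831794552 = 0.00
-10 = -10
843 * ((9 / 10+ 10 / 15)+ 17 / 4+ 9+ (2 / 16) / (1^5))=503833 / 40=12595.82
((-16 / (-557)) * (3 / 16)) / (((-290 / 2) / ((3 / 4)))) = -9 / 323060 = -0.00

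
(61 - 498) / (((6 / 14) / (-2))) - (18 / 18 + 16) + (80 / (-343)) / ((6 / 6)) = 2022.10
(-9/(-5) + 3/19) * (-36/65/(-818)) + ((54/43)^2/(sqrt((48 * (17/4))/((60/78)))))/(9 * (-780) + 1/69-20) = 3348/2525575-33534 * sqrt(6630)/198495214411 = 0.00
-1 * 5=-5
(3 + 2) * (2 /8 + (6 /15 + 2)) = 53 /4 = 13.25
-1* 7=-7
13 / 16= 0.81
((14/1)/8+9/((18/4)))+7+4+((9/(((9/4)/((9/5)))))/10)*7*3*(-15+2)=-18181/100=-181.81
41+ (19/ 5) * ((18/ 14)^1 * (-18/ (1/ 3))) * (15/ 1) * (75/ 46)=-1032224/ 161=-6411.33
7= 7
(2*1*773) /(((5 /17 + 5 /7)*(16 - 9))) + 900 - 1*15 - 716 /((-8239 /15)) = 546403999 /494340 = 1105.32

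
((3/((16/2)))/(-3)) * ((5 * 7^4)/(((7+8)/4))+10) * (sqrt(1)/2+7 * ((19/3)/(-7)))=168595/72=2341.60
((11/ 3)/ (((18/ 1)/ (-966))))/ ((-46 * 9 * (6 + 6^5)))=77/ 1260684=0.00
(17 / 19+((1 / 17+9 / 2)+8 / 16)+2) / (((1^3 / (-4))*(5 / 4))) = -41104 / 1615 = -25.45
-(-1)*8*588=4704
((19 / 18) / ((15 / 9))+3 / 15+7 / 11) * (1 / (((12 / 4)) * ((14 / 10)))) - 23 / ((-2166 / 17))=132703 / 250173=0.53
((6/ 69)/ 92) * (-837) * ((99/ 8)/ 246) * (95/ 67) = -2623995/ 46501216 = -0.06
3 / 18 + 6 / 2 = 19 / 6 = 3.17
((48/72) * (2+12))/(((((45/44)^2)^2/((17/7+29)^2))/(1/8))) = 3628156928/3444525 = 1053.31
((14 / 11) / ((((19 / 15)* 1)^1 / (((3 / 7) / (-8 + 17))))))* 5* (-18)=-900 / 209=-4.31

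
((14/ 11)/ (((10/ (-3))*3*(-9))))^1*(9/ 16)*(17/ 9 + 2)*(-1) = -49/ 1584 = -0.03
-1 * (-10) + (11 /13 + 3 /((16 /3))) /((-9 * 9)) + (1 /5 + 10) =1700183 /84240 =20.18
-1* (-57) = 57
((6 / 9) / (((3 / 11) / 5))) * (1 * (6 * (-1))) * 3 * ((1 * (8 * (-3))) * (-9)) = -47520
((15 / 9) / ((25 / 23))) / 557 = 0.00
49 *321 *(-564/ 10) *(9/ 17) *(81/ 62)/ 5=-1616768181/ 13175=-122714.85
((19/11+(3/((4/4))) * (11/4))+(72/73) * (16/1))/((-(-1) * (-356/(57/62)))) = -4715895/70895264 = -0.07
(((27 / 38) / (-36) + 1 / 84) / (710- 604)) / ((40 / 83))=-415 / 2706816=-0.00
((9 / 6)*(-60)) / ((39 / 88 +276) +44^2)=-1584 / 38939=-0.04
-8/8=-1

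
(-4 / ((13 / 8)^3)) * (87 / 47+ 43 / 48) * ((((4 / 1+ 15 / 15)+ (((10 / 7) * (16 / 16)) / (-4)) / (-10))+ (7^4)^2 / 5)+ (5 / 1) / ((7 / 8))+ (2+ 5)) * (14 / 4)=-16004809757776 / 1548885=-10333116.89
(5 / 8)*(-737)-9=-3757 / 8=-469.62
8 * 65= 520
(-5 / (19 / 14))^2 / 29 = 4900 / 10469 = 0.47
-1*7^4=-2401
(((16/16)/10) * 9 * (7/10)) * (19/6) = 2.00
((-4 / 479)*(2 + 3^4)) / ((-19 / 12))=3984 / 9101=0.44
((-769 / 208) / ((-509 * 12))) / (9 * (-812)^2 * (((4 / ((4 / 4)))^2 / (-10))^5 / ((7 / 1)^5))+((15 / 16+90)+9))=-824271875 / 4905535116447108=-0.00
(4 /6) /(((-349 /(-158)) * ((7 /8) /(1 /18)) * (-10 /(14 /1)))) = -1264 /47115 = -0.03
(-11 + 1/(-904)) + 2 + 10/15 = -8.33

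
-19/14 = -1.36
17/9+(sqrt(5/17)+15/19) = sqrt(85)/17+458/171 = 3.22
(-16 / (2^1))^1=-8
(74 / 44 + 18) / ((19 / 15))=15.54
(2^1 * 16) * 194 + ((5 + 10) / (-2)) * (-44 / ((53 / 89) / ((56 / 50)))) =1809592 / 265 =6828.65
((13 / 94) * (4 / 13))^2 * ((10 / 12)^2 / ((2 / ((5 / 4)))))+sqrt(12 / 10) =125 / 159048+sqrt(30) / 5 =1.10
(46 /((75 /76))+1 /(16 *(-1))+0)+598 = 773461 /1200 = 644.55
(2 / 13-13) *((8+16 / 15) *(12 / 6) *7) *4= -6522.42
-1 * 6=-6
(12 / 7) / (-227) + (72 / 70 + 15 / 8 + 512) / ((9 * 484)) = 30636391 / 276867360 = 0.11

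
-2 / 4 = -1 / 2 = -0.50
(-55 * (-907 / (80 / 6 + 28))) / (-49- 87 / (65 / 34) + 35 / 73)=-710112975 / 55324336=-12.84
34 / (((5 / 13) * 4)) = 221 / 10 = 22.10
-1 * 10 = -10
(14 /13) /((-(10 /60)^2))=-504 /13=-38.77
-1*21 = -21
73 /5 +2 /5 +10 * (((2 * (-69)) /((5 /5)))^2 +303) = 193485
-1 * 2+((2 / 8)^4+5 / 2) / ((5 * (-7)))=-18561 / 8960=-2.07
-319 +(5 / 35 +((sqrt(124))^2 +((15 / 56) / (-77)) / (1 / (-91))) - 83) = -170965 / 616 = -277.54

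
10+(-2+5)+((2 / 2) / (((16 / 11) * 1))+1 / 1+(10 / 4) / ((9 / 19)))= 2875 / 144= 19.97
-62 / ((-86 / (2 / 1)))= 62 / 43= 1.44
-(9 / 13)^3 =-729 / 2197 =-0.33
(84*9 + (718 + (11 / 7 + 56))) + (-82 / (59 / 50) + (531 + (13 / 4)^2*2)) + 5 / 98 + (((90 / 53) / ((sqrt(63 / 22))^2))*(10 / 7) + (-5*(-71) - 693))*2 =234641357 / 175112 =1339.95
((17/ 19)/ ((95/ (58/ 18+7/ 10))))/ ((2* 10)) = 6001/ 3249000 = 0.00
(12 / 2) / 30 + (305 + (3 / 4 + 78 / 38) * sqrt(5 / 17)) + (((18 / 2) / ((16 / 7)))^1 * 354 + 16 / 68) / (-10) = 213 * sqrt(85) / 1292 + 225473 / 1360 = 167.31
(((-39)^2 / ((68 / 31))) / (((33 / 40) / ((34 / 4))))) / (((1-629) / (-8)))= 157170 / 1727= 91.01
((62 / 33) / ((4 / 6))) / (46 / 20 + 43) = 310 / 4983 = 0.06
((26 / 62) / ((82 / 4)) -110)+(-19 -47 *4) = -402881 / 1271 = -316.98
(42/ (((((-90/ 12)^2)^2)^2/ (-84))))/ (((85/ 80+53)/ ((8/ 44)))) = -3211264/ 2709544921875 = -0.00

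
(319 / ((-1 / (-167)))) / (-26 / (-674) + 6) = 1632091 / 185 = 8822.11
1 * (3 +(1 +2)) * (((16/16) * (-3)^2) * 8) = 432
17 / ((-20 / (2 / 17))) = -1 / 10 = -0.10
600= 600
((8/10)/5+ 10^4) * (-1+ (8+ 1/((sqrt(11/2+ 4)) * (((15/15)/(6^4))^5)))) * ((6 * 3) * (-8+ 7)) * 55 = -180982738460601841876992 * sqrt(38)/95 - 346505544/5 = -11743710813286447520936.51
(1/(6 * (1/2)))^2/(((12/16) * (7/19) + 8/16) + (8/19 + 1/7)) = 532/6417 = 0.08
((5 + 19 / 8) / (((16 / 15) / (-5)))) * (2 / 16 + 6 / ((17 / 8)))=-1774425 / 17408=-101.93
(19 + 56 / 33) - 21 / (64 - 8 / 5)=69877 / 3432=20.36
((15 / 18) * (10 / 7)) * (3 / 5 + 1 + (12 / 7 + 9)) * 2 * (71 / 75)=61202 / 2205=27.76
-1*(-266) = 266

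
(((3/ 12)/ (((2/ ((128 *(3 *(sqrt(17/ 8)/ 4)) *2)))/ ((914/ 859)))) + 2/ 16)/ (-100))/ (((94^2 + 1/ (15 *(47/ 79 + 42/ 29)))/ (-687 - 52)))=10377777/ 99267524960 + 14227932267 *sqrt(34)/ 2664712623145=0.03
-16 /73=-0.22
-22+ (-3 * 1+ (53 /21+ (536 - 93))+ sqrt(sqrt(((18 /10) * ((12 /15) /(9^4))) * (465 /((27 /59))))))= 1829^(1 /4) * sqrt(2) * 5^(3 /4) /45+ 8831 /21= 421.21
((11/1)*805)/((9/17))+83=151282/9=16809.11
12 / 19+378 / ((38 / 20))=3792 / 19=199.58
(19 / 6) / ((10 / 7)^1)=133 / 60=2.22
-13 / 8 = -1.62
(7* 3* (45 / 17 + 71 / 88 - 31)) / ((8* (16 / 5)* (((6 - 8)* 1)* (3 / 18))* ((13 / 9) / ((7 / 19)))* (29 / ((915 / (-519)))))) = -8600922225 / 8182473728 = -1.05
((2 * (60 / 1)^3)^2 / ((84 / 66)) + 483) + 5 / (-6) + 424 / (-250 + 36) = 658969346157953 / 4494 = 146633143337.33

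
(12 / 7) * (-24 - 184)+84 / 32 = -19821 / 56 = -353.95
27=27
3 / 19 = 0.16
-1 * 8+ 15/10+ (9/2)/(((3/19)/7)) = 193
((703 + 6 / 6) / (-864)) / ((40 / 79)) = -869 / 540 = -1.61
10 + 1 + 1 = 12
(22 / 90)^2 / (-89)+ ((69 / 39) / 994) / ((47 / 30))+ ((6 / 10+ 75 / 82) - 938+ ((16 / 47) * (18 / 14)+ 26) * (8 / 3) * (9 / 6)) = -11331636821021 / 13640509350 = -830.73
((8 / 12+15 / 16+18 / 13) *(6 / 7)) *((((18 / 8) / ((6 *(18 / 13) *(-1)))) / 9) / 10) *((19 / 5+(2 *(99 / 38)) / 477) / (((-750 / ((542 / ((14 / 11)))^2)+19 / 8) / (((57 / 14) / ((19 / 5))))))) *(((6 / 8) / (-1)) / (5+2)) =9943837959 / 6990319387072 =0.00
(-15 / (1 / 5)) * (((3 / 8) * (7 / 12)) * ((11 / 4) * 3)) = -17325 / 128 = -135.35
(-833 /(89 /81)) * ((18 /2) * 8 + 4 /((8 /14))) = -5330367 /89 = -59891.76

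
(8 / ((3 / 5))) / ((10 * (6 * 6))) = 1 / 27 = 0.04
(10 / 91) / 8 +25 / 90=955 / 3276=0.29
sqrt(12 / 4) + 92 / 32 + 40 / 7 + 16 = sqrt(3) + 1377 / 56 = 26.32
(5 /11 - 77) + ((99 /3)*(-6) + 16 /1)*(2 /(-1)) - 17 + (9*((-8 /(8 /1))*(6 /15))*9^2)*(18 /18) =-1163 /55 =-21.15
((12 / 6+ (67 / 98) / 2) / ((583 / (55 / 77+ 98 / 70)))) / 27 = 629 / 1999690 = 0.00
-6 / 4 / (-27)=1 / 18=0.06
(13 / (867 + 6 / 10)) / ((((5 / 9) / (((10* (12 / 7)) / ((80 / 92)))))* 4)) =897 / 6748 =0.13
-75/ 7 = -10.71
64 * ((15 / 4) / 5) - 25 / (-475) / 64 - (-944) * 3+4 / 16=3502385 / 1216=2880.25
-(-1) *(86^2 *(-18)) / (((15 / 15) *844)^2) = -16641 / 89042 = -0.19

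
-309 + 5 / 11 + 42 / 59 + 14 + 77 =-140725 / 649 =-216.83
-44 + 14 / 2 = -37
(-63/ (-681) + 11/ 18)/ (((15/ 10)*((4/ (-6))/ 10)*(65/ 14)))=-40250/ 26559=-1.52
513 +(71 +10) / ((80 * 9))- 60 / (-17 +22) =40089 / 80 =501.11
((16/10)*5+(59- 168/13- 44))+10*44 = 5851/13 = 450.08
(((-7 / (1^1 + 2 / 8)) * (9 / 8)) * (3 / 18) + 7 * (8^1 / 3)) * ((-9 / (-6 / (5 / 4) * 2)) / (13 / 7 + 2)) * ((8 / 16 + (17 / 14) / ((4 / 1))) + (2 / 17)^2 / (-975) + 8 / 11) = 280856908577 / 42847833600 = 6.55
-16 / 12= -4 / 3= -1.33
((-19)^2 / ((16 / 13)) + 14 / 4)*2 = 4749 / 8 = 593.62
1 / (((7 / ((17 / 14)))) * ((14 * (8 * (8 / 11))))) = 187 / 87808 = 0.00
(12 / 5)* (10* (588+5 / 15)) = 14120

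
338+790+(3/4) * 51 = 4665/4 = 1166.25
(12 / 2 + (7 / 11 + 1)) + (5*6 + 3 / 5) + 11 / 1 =2708 / 55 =49.24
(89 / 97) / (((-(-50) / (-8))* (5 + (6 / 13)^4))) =-10167716 / 349444925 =-0.03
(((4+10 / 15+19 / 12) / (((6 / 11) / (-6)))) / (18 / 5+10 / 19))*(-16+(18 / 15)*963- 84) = -1969825 / 112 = -17587.72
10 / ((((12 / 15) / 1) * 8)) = 1.56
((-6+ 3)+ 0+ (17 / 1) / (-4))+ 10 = 11 / 4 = 2.75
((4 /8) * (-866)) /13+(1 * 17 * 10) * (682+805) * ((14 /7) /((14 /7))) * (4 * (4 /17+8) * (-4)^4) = 27712921167 /13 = 2131763166.69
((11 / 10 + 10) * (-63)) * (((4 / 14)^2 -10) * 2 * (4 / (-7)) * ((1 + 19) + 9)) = -56319624 / 245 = -229876.02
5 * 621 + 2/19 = 3105.11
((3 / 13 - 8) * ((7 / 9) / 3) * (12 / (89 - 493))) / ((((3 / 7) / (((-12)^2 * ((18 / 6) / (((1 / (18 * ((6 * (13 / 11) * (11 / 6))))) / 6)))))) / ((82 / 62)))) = 3471552 / 31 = 111985.55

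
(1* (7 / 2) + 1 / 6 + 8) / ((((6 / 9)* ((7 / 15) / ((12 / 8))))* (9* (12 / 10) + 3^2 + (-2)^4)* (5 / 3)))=675 / 716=0.94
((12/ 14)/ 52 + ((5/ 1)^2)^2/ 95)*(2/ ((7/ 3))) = 68421/ 12103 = 5.65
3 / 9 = 1 / 3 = 0.33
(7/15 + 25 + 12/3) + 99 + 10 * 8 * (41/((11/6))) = 316397/165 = 1917.56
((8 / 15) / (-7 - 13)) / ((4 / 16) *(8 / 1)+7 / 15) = -2 / 185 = -0.01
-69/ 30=-23/ 10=-2.30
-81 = -81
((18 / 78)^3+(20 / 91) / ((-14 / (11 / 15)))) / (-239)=-251 / 77187201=-0.00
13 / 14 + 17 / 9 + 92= 11947 / 126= 94.82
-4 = -4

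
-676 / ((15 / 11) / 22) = -163592 / 15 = -10906.13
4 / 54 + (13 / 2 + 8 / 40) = 1829 / 270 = 6.77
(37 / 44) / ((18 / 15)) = 185 / 264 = 0.70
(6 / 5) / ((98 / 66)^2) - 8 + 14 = 6.54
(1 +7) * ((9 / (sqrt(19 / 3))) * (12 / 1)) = 864 * sqrt(57) / 19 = 343.32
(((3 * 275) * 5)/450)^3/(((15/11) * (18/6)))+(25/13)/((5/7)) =4826365/25272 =190.98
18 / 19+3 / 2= 93 / 38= 2.45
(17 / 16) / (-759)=-17 / 12144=-0.00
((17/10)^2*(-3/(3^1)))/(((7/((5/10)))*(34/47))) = -799/2800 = -0.29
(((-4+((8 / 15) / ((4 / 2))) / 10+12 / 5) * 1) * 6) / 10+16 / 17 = -6 / 2125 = -0.00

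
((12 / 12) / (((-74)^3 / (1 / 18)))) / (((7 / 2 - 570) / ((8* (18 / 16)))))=1 / 459118792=0.00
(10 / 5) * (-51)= -102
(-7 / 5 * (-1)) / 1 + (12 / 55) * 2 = 101 / 55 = 1.84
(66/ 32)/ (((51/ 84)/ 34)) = 231/ 2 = 115.50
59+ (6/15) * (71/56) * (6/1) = 4343/70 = 62.04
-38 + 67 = 29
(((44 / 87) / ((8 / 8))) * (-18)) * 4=-36.41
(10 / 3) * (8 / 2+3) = 70 / 3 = 23.33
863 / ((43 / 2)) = 1726 / 43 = 40.14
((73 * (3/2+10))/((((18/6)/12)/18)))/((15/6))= 120888/5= 24177.60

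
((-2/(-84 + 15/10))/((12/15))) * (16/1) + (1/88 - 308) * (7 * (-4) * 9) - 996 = 5056763/66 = 76617.62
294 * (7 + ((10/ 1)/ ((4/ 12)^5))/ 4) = 180663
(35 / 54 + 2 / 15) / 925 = 211 / 249750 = 0.00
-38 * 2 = -76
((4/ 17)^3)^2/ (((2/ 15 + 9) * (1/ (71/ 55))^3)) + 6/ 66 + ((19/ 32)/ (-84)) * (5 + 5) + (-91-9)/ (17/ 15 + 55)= -109653932192665158593/ 62260631897872900800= -1.76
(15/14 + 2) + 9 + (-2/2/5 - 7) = 341/70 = 4.87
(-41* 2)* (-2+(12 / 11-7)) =648.55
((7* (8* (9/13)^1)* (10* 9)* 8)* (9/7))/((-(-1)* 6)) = 77760/13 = 5981.54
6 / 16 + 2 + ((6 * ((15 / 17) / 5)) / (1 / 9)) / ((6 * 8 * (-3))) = 157 / 68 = 2.31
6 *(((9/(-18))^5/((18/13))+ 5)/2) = 2867/192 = 14.93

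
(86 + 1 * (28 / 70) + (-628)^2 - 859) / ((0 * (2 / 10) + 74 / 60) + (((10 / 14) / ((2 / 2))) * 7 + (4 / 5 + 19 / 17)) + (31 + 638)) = 200741814 / 345347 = 581.28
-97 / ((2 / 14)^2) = -4753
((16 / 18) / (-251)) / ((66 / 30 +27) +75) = -40 / 1176939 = -0.00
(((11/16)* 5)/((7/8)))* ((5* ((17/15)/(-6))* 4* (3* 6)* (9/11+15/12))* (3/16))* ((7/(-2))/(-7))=-3315/64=-51.80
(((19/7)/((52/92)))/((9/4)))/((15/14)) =3496/1755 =1.99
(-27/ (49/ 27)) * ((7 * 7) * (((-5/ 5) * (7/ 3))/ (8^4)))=1701/ 4096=0.42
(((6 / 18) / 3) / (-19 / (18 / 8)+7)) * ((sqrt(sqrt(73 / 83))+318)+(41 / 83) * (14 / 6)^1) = -6113 / 249 - 73^(1 / 4) * 83^(3 / 4) / 1079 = -24.62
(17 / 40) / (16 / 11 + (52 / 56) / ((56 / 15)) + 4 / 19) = 348194 / 1567935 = 0.22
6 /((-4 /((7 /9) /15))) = -7 /90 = -0.08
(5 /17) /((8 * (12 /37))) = 185 /1632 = 0.11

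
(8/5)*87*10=1392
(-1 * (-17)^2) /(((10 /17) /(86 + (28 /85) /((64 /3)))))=-33807509 /800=-42259.39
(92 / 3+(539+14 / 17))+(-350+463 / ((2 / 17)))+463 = 471137 / 102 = 4618.99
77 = 77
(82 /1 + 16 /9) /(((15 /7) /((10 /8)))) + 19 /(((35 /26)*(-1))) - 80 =-85511 /1890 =-45.24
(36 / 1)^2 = 1296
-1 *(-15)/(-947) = -15/947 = -0.02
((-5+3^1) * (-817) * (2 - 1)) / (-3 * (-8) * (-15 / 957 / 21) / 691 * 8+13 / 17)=42861537334 / 20053599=2137.35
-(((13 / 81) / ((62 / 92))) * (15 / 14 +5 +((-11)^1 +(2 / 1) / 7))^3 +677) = -2250214409 / 3445092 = -653.17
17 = 17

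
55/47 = 1.17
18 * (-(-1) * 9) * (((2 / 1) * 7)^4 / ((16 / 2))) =777924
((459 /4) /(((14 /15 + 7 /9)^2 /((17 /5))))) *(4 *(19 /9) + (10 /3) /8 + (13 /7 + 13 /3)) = 1331855055 /664048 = 2005.66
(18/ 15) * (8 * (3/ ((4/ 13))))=468/ 5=93.60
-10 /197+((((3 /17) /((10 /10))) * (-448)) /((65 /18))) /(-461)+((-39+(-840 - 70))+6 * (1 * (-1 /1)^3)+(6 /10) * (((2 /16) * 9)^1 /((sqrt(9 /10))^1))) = -95837237901 /100352785+9 * sqrt(10) /40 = -954.29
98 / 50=49 / 25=1.96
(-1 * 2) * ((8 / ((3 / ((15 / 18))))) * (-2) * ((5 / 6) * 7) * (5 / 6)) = 43.21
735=735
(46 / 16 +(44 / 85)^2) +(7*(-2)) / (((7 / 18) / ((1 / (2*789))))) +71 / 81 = 4921175489 / 1231313400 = 4.00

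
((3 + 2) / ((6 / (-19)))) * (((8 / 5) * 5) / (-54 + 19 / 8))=3040 / 1239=2.45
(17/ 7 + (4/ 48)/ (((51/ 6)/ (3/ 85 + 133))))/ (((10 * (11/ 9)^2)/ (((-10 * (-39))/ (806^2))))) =9175113/ 61161480380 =0.00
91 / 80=1.14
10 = 10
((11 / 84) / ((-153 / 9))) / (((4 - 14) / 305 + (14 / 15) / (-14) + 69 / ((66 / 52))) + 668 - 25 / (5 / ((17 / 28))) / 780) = -1919060 / 179935897333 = -0.00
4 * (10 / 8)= 5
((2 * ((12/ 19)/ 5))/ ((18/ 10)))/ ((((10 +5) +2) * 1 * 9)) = 8/ 8721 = 0.00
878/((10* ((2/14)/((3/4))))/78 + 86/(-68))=-24448788/34537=-707.90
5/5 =1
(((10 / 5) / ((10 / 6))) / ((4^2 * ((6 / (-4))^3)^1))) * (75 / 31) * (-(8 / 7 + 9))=355 / 651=0.55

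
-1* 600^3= -216000000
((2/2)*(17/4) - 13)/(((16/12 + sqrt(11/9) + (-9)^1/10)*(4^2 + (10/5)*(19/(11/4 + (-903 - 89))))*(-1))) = -771615/3360112 + 296775*sqrt(11)/1680056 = 0.36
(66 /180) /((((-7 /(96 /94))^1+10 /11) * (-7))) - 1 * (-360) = 39552368 /109865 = 360.01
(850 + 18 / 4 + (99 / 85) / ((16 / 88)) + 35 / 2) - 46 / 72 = 877.77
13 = 13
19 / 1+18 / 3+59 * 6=379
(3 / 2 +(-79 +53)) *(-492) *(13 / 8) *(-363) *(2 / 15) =-9480471 / 10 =-948047.10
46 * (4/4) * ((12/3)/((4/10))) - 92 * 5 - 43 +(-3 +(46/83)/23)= -3816/83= -45.98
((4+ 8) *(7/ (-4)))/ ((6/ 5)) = -35/ 2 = -17.50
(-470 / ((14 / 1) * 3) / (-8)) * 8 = 235 / 21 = 11.19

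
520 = 520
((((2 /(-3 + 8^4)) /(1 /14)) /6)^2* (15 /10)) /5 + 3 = 753869303 /251289735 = 3.00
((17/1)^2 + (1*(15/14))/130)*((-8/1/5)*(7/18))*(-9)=105199/65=1618.45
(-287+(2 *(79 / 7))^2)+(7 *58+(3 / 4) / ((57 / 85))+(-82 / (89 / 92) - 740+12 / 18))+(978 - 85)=694514623 / 994308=698.49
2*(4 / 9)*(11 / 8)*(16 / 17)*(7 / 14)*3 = 88 / 51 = 1.73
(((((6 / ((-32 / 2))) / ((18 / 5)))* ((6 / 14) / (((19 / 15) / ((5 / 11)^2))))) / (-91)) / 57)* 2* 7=625 / 31799768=0.00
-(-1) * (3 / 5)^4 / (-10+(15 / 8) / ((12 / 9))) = -2592 / 171875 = -0.02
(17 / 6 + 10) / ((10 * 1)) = 77 / 60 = 1.28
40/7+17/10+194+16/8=14239/70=203.41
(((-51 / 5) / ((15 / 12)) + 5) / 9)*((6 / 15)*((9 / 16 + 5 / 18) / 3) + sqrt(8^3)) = -1264*sqrt(2) / 225-9559 / 243000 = -7.98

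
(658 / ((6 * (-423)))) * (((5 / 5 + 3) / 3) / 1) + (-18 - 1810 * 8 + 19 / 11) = -12916487 / 891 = -14496.62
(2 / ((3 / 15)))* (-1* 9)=-90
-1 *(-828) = 828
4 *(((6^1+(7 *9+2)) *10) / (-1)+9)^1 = -2804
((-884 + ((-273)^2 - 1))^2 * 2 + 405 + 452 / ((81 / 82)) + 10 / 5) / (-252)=-878597145263 / 20412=-43043168.00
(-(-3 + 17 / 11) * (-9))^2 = 20736 / 121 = 171.37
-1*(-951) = 951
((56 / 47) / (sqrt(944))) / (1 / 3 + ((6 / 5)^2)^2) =26250 * sqrt(59) / 12514549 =0.02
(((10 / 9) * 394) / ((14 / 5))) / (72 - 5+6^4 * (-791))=-9850 / 64579347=-0.00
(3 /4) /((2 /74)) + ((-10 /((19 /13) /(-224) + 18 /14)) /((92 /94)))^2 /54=917407359317 /31709688300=28.93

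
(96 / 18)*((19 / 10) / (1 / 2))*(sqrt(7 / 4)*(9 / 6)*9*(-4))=-2736*sqrt(7) / 5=-1447.76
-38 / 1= -38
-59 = -59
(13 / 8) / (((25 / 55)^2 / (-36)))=-14157 / 50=-283.14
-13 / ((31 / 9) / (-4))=468 / 31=15.10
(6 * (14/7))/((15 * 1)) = 4/5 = 0.80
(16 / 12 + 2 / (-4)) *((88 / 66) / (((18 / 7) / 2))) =70 / 81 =0.86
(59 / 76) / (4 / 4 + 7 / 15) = 885 / 1672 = 0.53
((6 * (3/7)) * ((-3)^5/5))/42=-729/245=-2.98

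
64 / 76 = 16 / 19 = 0.84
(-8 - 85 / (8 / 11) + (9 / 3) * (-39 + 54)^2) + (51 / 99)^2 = 550.39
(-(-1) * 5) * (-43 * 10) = -2150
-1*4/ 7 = -0.57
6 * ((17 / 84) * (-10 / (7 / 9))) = -765 / 49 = -15.61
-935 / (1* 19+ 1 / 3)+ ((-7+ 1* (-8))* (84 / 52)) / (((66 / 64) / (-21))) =3691365 / 8294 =445.06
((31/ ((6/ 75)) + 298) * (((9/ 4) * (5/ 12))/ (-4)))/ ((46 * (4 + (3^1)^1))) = -20565/ 41216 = -0.50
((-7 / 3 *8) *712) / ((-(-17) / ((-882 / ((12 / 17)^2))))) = 4151672 / 3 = 1383890.67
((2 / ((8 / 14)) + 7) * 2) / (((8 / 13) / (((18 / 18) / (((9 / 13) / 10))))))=5915 / 12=492.92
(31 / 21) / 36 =31 / 756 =0.04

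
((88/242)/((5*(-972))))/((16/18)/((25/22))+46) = -5/3126222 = -0.00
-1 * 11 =-11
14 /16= 7 /8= 0.88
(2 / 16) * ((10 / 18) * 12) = 5 / 6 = 0.83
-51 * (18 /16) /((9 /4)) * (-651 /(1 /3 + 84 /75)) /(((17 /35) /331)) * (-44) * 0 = 0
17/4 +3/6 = 19/4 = 4.75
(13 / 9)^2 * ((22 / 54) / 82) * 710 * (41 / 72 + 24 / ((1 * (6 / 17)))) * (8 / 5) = 651629693 / 807003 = 807.47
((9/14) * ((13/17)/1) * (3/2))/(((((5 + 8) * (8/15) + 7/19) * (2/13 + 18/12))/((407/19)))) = 27857115/21296954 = 1.31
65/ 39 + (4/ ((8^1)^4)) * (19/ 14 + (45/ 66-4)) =393787/ 236544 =1.66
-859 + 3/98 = -84179/98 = -858.97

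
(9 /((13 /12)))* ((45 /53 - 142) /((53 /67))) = -54132516 /36517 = -1482.39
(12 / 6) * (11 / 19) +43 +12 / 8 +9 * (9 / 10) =5107 / 95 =53.76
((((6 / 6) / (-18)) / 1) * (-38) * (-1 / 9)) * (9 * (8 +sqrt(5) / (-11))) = -152 / 9 +19 * sqrt(5) / 99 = -16.46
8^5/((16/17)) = 34816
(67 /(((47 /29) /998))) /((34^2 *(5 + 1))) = 969557 /162996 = 5.95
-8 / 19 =-0.42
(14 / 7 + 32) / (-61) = -34 / 61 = -0.56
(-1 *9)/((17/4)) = -36/17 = -2.12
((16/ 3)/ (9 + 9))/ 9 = 8/ 243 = 0.03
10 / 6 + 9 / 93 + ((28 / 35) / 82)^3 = 1412881244 / 801206625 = 1.76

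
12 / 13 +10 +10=272 / 13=20.92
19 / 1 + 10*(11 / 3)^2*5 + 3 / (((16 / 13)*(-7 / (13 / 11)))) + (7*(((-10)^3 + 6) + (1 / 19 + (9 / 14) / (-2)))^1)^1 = -1320717701 / 210672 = -6269.07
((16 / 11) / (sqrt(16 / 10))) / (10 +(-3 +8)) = 4 * sqrt(10) / 165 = 0.08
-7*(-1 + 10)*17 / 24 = -357 / 8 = -44.62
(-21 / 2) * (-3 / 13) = 63 / 26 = 2.42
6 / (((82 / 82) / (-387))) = -2322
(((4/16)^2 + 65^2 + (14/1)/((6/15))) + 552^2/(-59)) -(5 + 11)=-868869/944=-920.41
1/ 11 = 0.09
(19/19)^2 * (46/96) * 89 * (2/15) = 2047/360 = 5.69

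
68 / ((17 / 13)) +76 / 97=5120 / 97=52.78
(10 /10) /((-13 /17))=-1.31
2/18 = 1/9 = 0.11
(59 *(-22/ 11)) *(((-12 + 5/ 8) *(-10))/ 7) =-3835/ 2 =-1917.50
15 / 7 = 2.14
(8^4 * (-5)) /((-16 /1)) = 1280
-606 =-606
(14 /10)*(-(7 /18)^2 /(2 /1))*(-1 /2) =0.05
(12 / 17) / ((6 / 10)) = 20 / 17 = 1.18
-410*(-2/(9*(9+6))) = 6.07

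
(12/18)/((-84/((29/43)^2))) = -841/232974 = -0.00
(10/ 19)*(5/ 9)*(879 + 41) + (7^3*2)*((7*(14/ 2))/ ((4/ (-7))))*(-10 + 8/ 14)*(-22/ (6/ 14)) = -4868504918/ 171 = -28470788.99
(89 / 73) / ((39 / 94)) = 8366 / 2847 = 2.94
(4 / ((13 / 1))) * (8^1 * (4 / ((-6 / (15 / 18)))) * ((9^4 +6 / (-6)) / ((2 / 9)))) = -524800 / 13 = -40369.23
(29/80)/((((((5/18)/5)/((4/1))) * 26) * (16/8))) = 261/520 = 0.50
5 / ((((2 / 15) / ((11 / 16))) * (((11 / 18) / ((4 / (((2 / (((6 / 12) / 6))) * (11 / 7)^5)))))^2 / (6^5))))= 46333002717225 / 285311670611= 162.39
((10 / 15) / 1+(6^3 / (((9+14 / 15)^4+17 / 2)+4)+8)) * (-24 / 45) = -205828040816 / 44416549215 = -4.63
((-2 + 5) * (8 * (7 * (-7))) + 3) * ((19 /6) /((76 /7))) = -2737 /8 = -342.12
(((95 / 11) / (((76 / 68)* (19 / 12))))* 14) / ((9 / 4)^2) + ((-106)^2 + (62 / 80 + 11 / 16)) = 5079132871 / 451440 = 11250.96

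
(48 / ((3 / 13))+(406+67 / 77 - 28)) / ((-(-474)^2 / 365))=-1832665 / 1922228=-0.95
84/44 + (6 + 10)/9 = 365/99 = 3.69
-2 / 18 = -1 / 9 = -0.11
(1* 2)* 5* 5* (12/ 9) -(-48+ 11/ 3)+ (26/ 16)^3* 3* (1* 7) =102969/ 512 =201.11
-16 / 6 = -8 / 3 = -2.67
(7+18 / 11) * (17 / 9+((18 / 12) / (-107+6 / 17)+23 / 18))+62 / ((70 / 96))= 33580697 / 299145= 112.26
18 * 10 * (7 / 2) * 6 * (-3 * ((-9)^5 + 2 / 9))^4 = 11167133925719579603577740 / 3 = 3722377975239859867859247.00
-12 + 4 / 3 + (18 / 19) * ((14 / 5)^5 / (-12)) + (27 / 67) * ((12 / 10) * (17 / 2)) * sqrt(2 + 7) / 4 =-1010648869 / 47737500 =-21.17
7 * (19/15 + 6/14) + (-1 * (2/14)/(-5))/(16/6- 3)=1237/105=11.78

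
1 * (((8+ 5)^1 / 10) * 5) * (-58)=-377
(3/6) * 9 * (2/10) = 9/10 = 0.90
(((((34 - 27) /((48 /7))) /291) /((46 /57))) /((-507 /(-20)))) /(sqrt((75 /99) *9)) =931 *sqrt(33) /81440424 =0.00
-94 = -94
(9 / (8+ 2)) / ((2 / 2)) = 9 / 10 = 0.90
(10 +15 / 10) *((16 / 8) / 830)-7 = -5787 / 830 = -6.97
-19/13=-1.46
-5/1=-5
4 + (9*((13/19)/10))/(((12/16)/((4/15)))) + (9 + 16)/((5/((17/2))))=44383/950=46.72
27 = 27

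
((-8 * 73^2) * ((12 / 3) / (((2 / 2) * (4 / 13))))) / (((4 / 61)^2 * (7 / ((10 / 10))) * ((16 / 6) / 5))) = -34524069.24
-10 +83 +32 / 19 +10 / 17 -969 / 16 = 76021 / 5168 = 14.71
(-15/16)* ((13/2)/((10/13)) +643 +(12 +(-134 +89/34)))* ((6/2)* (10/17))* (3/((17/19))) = -464016195/157216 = -2951.46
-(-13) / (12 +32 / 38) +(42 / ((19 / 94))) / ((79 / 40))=38903227 / 366244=106.22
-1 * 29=-29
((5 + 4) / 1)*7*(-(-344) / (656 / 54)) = 73143 / 41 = 1783.98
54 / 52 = 27 / 26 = 1.04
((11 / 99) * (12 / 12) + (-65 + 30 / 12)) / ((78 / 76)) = -21337 / 351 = -60.79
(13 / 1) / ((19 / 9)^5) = 767637 / 2476099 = 0.31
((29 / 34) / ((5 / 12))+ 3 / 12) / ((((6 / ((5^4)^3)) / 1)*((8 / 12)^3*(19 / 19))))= 343212890625 / 1088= 315453024.47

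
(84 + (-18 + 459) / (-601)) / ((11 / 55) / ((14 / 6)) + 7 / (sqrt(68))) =-357307020 / 35707213 + 858237450 * sqrt(17) / 35707213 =89.09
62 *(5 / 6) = 155 / 3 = 51.67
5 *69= 345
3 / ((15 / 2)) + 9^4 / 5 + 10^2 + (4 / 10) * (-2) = 7059 / 5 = 1411.80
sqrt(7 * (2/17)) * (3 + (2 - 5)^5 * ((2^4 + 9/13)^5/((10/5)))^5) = -6267576157851639299859453478578303434485524965854794766831323 * sqrt(238)/3838687048087548266320722392992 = -25188678947800057845828960000000.00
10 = 10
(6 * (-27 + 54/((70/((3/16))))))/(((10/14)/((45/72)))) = -45117/320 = -140.99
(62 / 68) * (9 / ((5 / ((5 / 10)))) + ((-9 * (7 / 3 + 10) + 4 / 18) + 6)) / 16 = -289819 / 48960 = -5.92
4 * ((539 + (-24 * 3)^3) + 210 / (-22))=-16399616 / 11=-1490874.18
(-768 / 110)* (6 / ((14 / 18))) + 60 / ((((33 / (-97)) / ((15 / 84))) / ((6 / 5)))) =-35286 / 385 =-91.65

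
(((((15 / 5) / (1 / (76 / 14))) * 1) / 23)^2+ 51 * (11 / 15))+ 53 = 11781272 / 129605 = 90.90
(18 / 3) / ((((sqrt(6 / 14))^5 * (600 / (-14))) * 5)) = -343 * sqrt(21) / 6750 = -0.23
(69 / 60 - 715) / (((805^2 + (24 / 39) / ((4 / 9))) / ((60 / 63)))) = -61867 / 58970401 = -0.00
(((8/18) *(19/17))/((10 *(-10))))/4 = -19/15300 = -0.00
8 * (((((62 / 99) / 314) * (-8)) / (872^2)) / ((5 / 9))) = -31 / 102592435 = -0.00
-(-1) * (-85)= -85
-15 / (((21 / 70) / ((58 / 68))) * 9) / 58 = -25 / 306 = -0.08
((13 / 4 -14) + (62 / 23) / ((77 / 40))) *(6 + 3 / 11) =-198699 / 3388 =-58.65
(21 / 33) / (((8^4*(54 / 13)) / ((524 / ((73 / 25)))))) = 298025 / 44402688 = 0.01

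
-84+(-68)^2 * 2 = 9164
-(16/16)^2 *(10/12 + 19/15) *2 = -21/5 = -4.20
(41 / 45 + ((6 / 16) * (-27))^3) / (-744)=23893853 / 17141760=1.39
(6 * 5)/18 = 5/3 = 1.67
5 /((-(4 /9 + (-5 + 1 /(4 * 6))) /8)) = 576 /65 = 8.86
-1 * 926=-926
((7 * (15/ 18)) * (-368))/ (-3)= 6440/ 9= 715.56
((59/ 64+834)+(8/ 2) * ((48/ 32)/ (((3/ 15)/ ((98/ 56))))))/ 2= 56795/ 128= 443.71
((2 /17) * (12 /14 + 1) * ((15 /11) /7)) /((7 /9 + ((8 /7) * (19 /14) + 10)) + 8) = 702 /335291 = 0.00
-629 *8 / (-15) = 335.47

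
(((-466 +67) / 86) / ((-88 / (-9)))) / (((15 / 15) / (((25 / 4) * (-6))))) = 269325 / 15136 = 17.79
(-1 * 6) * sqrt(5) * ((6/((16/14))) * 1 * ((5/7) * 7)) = -315 * sqrt(5)/2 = -352.18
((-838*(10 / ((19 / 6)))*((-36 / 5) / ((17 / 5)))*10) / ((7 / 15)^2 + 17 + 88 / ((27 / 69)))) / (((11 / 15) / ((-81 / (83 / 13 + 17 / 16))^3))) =-48692868328861286400000 / 119891246864059363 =-406141.98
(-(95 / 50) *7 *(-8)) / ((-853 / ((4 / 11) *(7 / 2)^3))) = -91238 / 46915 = -1.94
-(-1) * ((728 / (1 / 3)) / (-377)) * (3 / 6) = -84 / 29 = -2.90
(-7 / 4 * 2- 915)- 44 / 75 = -137863 / 150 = -919.09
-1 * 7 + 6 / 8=-6.25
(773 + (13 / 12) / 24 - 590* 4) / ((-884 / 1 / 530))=121116395 / 127296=951.45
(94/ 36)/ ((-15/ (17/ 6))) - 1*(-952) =1541441/ 1620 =951.51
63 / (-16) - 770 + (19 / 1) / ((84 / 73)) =-254495 / 336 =-757.43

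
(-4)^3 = -64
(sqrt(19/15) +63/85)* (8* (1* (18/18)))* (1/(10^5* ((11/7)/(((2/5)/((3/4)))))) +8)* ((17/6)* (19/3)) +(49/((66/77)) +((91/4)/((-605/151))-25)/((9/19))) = 31898706363/37812500 +5329502261* sqrt(285)/69609375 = 2136.13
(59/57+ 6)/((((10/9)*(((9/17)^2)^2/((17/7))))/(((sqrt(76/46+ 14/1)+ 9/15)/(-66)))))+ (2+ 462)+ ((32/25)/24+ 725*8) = 80146609607/12798324 - 569362657*sqrt(230)/735903630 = 6250.54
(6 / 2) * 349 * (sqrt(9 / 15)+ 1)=1047 * sqrt(15) / 5+ 1047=1858.00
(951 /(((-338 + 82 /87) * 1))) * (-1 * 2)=82737 /14662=5.64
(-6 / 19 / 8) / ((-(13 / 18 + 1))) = 27 / 1178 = 0.02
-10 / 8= -5 / 4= -1.25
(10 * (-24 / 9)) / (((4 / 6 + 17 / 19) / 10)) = -170.79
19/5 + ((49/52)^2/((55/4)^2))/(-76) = 3.80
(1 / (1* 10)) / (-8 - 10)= -1 / 180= -0.01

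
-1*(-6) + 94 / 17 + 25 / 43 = 12.11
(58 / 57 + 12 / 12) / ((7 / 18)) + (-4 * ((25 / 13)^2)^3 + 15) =-116922830335 / 641965597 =-182.13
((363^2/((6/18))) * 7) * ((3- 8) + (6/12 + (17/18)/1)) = -9838752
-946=-946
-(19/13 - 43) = 540/13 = 41.54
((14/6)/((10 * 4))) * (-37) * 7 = -1813/120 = -15.11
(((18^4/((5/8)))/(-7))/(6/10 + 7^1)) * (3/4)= -314928/133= -2367.88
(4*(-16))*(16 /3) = -1024 /3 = -341.33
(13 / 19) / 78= 1 / 114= 0.01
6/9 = 2/3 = 0.67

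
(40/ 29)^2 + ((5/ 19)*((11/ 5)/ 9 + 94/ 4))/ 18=11646817/ 5177196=2.25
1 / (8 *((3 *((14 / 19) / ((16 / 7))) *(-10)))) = -19 / 1470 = -0.01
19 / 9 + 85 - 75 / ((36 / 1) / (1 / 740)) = 464113 / 5328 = 87.11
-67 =-67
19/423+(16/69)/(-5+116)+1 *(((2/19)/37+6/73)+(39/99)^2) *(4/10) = 43224517069/302065943355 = 0.14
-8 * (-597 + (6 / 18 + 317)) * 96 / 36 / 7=53696 / 63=852.32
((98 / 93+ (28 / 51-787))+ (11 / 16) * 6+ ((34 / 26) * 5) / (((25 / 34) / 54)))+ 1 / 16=-494957513 / 1644240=-301.03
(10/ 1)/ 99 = 0.10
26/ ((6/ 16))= 208/ 3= 69.33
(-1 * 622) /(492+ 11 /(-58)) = -36076 /28525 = -1.26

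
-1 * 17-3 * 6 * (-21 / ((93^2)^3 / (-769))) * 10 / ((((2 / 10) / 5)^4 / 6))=-219897438193 / 7987533129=-27.53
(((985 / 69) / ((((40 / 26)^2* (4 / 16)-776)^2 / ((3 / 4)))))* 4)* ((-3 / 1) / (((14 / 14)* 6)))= -28132585 / 789936377056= -0.00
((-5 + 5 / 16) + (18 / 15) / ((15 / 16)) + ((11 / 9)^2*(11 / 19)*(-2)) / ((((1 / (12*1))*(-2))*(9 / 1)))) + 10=14304629 / 1846800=7.75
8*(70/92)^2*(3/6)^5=1225/8464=0.14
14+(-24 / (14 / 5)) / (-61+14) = 4666 / 329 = 14.18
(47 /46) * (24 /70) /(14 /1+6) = 0.02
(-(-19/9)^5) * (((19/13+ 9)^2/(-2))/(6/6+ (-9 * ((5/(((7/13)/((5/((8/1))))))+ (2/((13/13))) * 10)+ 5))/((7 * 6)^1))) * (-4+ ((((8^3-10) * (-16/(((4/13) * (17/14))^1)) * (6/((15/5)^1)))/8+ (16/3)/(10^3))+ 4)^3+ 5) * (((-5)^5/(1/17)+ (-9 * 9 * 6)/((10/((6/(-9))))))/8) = 82717198290745996409016731086569547072/196415346658095703125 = 421134090070535839.36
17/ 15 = 1.13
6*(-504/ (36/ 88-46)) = 66528/ 1003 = 66.33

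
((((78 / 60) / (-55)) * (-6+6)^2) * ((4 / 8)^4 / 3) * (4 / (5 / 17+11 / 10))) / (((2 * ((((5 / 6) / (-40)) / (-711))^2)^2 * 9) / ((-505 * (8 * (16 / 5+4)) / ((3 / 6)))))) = 0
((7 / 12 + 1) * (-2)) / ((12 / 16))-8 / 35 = -1402 / 315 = -4.45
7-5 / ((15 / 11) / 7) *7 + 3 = -509 / 3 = -169.67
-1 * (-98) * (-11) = -1078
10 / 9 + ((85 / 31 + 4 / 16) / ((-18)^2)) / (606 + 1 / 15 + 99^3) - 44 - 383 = -83063413968449 / 195035409792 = -425.89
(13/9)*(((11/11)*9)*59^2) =45253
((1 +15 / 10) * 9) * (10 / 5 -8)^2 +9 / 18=1621 / 2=810.50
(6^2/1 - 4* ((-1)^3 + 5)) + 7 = 27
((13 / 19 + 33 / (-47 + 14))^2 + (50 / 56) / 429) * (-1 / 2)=-441457 / 8672664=-0.05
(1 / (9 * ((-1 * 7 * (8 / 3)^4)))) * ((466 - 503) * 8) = 333 / 3584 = 0.09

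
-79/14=-5.64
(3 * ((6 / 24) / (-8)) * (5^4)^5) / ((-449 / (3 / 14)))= 858306884765625 / 201152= 4266956752.93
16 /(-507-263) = -8 /385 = -0.02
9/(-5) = -9/5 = -1.80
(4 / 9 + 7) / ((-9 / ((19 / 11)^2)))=-24187 / 9801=-2.47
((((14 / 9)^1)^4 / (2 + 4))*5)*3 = 96040 / 6561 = 14.64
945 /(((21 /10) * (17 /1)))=26.47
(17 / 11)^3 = 4913 / 1331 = 3.69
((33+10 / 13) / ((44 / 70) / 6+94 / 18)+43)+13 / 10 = 2761613 / 54535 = 50.64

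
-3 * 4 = -12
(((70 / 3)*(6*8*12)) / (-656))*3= -2520 / 41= -61.46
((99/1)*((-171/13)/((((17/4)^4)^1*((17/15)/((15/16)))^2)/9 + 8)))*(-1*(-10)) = -77132756250/361173397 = -213.56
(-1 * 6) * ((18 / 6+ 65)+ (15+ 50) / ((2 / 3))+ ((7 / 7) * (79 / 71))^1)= -70977 / 71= -999.68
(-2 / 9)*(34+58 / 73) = -5080 / 657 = -7.73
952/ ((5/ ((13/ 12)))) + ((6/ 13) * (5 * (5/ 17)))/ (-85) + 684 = 50170528/ 56355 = 890.26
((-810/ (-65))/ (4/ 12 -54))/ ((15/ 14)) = -324/ 1495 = -0.22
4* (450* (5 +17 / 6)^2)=110450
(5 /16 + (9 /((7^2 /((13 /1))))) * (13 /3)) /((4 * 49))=8357 /153664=0.05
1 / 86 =0.01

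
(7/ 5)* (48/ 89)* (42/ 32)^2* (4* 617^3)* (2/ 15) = 725090343831/ 4450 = 162941650.30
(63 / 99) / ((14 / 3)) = 3 / 22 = 0.14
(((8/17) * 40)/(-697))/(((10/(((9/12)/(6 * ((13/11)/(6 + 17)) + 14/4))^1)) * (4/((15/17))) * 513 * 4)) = -1265/22125199287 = -0.00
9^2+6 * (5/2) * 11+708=954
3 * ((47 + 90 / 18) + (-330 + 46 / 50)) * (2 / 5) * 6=-249372 / 125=-1994.98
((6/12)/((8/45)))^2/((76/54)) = 54675/9728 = 5.62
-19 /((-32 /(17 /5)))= 2.02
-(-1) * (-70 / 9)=-70 / 9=-7.78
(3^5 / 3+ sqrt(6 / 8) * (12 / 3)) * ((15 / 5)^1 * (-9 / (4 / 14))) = -15309 / 2 - 189 * sqrt(3) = -7981.86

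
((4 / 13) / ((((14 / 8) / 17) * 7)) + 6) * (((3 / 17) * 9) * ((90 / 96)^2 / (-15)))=-829035 / 1386112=-0.60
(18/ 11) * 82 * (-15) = -2012.73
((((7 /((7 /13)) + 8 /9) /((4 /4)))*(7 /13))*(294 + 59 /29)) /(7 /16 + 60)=120190000 /3281031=36.63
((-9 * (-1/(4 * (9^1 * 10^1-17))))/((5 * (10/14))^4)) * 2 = 21609/57031250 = 0.00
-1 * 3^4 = -81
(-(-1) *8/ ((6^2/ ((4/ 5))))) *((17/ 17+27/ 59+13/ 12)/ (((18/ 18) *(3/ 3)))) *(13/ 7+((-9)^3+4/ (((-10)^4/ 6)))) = -1635157103/ 4978125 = -328.47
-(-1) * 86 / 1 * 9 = 774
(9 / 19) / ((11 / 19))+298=3287 / 11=298.82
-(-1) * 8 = 8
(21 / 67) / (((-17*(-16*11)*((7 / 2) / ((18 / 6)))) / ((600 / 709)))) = 675 / 8883061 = 0.00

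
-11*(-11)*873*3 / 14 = 316899 / 14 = 22635.64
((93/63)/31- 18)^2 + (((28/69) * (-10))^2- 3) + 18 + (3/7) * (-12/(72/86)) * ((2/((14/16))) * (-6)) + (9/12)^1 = 409422203/933156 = 438.75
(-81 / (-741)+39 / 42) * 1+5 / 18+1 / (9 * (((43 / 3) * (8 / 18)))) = 3568039 / 2676492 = 1.33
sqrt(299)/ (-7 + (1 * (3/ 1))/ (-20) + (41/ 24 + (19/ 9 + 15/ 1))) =360 * sqrt(299)/ 4201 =1.48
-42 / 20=-21 / 10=-2.10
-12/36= -1/3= -0.33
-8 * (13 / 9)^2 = -1352 / 81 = -16.69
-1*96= -96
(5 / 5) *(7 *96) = 672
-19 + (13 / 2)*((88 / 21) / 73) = -28555 / 1533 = -18.63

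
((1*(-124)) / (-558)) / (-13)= -2 / 117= -0.02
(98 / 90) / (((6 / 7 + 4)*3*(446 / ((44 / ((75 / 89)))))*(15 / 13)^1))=4365361 / 575758125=0.01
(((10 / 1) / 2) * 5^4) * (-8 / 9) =-25000 / 9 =-2777.78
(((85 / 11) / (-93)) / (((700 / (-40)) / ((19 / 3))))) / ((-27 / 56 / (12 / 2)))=-10336 / 27621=-0.37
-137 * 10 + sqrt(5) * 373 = -1370 + 373 * sqrt(5) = -535.95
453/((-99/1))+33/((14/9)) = 7687/462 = 16.64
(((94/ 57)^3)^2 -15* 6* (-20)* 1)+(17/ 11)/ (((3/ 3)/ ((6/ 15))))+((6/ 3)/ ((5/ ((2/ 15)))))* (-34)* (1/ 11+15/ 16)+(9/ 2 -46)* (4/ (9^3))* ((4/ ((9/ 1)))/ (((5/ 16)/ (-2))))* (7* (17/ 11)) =309974117775434341/ 169767413882550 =1825.88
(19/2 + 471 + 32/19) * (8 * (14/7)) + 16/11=1612728/209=7716.40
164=164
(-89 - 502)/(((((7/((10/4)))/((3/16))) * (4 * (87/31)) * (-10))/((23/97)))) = 421383/5040896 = 0.08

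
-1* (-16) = 16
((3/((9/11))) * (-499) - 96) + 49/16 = -92285/48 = -1922.60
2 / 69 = 0.03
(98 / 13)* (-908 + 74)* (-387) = 31630284 / 13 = 2433098.77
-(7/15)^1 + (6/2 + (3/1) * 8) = 26.53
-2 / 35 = -0.06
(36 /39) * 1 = 12 /13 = 0.92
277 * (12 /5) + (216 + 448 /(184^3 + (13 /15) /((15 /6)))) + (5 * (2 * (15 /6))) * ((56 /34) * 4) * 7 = 40383074830484 /19856545105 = 2033.74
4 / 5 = 0.80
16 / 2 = 8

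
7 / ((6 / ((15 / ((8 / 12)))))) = 105 / 4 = 26.25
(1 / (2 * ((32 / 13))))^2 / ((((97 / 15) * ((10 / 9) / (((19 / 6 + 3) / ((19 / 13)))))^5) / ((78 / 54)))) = 4581845679288842757 / 629621661368320000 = 7.28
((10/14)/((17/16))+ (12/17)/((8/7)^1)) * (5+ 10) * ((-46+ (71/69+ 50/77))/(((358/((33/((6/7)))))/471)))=-170249230785/3919384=-43437.75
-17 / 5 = -3.40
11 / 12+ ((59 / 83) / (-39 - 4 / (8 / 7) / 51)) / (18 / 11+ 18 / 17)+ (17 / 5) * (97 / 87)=1893730309 / 402859590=4.70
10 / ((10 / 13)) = 13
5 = 5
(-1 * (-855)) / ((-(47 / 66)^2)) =-3724380 / 2209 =-1686.00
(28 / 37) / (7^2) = 0.02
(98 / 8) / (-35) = -7 / 20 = -0.35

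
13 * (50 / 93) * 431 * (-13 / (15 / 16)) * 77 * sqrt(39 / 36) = -448688240 * sqrt(39) / 837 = -3347738.54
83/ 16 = 5.19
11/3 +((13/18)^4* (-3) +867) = 869.85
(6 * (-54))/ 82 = -162/ 41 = -3.95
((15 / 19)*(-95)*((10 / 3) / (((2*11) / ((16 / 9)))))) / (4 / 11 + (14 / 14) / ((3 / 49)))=-2000 / 1653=-1.21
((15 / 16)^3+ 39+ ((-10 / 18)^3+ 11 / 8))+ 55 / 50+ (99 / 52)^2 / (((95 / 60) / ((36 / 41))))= 86754113316697 / 1965538897920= 44.14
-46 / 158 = -23 / 79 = -0.29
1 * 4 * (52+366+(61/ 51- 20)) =81436/ 51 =1596.78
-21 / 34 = -0.62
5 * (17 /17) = 5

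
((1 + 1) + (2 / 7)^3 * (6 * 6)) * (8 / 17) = 7792 / 5831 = 1.34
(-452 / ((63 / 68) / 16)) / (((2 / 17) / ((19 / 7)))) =-79421824 / 441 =-180094.84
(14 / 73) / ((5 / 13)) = 182 / 365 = 0.50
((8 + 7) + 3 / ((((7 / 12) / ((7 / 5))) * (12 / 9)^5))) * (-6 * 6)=-192483 / 320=-601.51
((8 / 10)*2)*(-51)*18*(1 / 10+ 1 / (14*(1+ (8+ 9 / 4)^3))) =-13143448 / 89425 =-146.98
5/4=1.25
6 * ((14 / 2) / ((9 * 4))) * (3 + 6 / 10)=21 / 5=4.20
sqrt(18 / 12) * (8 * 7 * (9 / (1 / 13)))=3276 * sqrt(6)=8024.53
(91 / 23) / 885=91 / 20355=0.00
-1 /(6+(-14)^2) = -1 /202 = -0.00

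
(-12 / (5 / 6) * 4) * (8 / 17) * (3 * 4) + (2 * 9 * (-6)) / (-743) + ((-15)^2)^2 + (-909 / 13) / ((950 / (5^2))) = 50298.03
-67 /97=-0.69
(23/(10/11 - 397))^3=-0.00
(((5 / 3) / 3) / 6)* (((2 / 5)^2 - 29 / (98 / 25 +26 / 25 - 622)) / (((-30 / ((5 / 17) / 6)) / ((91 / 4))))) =-0.00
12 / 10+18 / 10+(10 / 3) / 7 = 73 / 21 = 3.48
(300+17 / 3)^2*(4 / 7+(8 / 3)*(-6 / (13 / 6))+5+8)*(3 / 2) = 67631501 / 78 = 867070.53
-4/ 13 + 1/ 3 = 1/ 39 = 0.03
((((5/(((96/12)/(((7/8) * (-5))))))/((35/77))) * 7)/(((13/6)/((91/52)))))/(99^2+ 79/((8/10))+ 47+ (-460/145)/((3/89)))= -4923765/1426346272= -0.00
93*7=651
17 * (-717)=-12189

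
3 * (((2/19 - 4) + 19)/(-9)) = -287/57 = -5.04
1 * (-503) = -503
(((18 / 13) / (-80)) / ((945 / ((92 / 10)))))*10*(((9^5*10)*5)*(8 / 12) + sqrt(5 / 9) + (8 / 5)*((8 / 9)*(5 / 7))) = -1426034086 / 429975 - 23*sqrt(5) / 40950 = -3316.55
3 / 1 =3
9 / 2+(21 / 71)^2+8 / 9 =496915 / 90738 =5.48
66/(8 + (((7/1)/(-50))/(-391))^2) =764405000/92655153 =8.25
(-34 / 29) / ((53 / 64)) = -1.42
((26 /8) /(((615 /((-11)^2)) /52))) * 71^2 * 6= 206166818 /205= 1005691.80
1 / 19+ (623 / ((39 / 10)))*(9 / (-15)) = -23661 / 247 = -95.79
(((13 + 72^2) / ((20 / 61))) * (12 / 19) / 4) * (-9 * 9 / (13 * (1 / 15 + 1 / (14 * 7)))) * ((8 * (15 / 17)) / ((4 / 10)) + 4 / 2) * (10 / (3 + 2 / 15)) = -283670314637850 / 22300889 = -12720134.82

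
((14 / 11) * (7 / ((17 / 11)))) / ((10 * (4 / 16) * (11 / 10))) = 392 / 187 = 2.10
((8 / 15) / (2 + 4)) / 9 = 4 / 405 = 0.01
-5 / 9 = -0.56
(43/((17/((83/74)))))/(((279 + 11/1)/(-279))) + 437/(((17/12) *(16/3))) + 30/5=11146857/182410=61.11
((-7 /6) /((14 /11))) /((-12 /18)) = 11 /8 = 1.38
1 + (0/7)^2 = 1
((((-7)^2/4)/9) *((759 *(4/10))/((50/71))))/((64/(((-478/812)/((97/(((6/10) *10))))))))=-30052099/90016000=-0.33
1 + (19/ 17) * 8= 9.94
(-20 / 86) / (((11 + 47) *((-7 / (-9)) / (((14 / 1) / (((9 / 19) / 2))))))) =-380 / 1247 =-0.30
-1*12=-12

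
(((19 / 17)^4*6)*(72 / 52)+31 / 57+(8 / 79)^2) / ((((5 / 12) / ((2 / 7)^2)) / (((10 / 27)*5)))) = 119335009332640 / 24333726671163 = 4.90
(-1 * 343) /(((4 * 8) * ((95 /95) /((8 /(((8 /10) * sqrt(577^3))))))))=-1715 * sqrt(577) /5326864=-0.01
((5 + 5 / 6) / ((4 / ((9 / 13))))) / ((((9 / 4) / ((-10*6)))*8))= -175 / 52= -3.37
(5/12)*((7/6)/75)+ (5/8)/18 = 89/2160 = 0.04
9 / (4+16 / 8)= 1.50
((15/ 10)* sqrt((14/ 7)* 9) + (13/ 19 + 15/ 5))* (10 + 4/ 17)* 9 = 109620/ 323 + 7047* sqrt(2)/ 17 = 925.61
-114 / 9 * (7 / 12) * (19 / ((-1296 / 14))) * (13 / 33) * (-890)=-102330865 / 192456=-531.71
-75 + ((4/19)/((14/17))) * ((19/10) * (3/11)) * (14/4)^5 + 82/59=-419071/103840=-4.04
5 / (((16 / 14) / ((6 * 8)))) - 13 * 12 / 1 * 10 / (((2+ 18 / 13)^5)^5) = 3202183533234774622390996653854202965498745 / 15248493015410241058780455633828947427328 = 210.00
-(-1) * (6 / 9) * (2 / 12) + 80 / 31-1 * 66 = -17663 / 279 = -63.31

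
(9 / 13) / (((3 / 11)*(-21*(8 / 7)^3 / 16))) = -539 / 416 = -1.30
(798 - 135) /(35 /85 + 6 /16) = 90168 /107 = 842.69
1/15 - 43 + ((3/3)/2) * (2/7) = -4493/105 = -42.79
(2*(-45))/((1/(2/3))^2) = -40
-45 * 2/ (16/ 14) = -315/ 4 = -78.75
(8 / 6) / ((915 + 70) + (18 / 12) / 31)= 248 / 183219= 0.00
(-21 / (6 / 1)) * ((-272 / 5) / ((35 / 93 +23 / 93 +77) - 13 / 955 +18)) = 1.99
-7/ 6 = -1.17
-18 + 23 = 5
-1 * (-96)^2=-9216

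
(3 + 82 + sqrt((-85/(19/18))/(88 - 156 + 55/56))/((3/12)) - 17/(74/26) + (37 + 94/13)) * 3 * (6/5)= 96 * sqrt(4714185)/13205 + 1067166/2405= 459.51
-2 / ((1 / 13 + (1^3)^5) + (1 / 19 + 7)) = -247 / 1004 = -0.25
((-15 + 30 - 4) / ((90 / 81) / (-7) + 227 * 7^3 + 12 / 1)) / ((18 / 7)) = 49 / 891998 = 0.00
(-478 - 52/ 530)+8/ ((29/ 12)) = -3648744/ 7685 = -474.79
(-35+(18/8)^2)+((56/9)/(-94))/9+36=368831/60912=6.06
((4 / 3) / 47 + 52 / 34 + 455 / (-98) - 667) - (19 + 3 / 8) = -92547605 / 134232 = -689.46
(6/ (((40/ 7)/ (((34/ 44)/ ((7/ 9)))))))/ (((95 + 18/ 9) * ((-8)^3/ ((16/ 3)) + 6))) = -51/ 426800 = -0.00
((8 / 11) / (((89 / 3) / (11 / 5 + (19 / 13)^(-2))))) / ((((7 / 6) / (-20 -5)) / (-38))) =990720 / 18601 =53.26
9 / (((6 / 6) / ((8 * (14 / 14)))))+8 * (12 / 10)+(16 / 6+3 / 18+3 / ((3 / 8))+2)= 2833 / 30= 94.43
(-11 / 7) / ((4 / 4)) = -11 / 7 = -1.57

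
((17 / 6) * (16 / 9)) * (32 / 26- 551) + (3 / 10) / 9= -9719803 / 3510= -2769.17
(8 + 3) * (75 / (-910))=-165 / 182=-0.91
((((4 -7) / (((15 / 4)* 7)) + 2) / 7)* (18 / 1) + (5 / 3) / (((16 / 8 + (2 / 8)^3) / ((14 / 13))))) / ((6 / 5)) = 3537214 / 739557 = 4.78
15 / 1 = 15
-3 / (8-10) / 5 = 3 / 10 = 0.30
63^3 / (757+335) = 11907 / 52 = 228.98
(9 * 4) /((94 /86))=1548 /47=32.94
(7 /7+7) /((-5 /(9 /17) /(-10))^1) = 144 /17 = 8.47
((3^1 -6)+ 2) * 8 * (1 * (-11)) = 88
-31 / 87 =-0.36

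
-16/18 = -8/9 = -0.89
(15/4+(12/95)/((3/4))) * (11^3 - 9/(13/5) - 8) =12771153/2470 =5170.51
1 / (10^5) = 1 / 100000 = 0.00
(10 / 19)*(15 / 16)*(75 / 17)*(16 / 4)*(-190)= -28125 / 17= -1654.41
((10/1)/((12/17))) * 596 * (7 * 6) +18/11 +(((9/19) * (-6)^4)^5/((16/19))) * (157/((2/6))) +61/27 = 1887534631848090292742705/38705337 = 48766779419801726.38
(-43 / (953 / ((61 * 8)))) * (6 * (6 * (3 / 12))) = -188856 / 953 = -198.17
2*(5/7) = 10/7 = 1.43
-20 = -20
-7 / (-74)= 7 / 74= 0.09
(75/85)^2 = 225/289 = 0.78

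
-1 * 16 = -16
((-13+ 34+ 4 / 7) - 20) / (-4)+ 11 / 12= 11 / 21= 0.52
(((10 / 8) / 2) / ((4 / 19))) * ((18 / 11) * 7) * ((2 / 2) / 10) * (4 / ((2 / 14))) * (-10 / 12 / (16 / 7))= -97755 / 2816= -34.71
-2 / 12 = -1 / 6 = -0.17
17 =17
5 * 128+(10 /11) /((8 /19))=28255 /44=642.16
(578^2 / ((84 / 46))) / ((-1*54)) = -1920983 / 567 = -3387.98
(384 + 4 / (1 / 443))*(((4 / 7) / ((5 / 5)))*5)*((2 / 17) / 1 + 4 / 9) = 529760 / 153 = 3462.48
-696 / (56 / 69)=-6003 / 7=-857.57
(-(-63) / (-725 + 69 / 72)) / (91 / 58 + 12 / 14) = -613872 / 17116345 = -0.04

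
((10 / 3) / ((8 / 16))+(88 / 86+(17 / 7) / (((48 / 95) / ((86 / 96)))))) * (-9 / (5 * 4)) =-8319127 / 1541120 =-5.40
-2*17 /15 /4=-17 /30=-0.57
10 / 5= 2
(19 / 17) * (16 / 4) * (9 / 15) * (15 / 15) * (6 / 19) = 72 / 85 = 0.85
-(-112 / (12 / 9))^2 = -7056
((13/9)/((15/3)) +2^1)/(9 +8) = 103/765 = 0.13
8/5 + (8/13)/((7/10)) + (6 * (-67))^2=161606.48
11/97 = 0.11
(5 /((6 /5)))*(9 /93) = 25 /62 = 0.40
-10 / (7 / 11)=-110 / 7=-15.71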